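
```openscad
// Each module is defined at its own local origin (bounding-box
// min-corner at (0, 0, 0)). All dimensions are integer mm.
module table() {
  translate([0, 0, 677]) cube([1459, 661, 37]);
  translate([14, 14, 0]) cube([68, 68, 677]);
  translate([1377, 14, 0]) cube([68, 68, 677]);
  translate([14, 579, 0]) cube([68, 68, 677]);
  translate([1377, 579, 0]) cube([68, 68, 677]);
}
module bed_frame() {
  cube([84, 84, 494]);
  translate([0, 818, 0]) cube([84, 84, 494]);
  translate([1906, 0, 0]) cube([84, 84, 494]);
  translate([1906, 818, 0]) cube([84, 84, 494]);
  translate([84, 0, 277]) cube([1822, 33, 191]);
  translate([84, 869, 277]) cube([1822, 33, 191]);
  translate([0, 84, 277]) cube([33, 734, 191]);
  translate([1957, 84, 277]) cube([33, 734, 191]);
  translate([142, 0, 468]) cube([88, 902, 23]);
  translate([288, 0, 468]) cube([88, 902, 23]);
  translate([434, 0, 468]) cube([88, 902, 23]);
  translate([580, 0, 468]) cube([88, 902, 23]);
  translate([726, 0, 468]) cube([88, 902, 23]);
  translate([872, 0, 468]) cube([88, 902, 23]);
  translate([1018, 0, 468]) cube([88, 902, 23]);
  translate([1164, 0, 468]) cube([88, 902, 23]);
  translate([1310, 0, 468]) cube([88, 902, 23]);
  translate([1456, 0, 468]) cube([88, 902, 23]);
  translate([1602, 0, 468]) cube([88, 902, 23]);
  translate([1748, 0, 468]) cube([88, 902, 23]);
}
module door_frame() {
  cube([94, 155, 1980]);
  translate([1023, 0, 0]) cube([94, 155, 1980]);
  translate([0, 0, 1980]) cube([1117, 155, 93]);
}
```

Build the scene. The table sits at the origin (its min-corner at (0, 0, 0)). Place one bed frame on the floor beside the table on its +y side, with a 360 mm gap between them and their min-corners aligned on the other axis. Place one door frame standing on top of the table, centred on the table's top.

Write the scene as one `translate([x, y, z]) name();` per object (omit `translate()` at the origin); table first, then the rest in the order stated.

table();
translate([0, 1021, 0]) bed_frame();
translate([171, 253, 714]) door_frame();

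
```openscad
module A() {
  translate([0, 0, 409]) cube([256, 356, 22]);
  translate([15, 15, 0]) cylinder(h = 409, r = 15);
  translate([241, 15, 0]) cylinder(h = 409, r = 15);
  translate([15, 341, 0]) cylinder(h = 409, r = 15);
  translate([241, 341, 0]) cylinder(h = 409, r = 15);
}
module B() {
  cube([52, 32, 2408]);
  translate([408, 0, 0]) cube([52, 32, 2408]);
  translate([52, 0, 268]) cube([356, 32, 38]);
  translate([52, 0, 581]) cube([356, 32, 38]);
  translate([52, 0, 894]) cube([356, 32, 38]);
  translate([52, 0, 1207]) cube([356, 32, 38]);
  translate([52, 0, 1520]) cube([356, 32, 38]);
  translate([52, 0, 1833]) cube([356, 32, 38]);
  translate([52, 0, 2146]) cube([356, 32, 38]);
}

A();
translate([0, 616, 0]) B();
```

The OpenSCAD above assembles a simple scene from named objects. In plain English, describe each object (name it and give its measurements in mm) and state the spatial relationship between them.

A is a four-legged stool. The seat is 256×356 mm, 22 mm thick, top at z = 431 mm. It stands on four round legs, each 30 mm in diameter, from z = 0 to the seat underside, each leg's axis is inset half a diameter from the nearest pair of seat edges (so the leg's bounding box is flush with the corner).

B is a wooden ladder with two side rails of 52×32 mm section and 2408 mm height, set 460 mm apart overall. Between them run 7 rectangular rungs (32 mm deep, 38 mm thick), front faces flush with the rails' −y face. The bottom of the first rung is 268 mm above the floor and each subsequent rung is 313 mm higher than the one below.

The ladder is on the floor beside the stool on its +y side.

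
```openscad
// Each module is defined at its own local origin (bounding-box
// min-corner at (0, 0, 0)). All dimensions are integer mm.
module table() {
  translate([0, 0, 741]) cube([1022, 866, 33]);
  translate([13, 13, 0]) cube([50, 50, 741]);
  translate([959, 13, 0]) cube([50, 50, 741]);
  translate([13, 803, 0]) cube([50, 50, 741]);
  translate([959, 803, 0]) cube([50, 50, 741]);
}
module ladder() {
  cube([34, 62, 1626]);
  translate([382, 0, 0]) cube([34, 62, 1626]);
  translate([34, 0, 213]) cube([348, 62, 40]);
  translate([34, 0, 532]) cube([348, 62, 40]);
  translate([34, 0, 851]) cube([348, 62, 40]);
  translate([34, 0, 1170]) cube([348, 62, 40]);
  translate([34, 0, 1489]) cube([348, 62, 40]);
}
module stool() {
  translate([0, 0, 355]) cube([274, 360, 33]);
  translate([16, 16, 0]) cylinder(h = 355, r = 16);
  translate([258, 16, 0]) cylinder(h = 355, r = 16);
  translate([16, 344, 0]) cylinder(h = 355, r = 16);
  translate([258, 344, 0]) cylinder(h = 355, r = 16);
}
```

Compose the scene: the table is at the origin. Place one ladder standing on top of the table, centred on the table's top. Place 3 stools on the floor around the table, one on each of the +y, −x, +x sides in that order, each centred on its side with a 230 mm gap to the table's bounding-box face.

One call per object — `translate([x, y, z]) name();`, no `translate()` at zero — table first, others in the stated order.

table();
translate([303, 402, 774]) ladder();
translate([374, 1096, 0]) stool();
translate([-504, 253, 0]) stool();
translate([1252, 253, 0]) stool();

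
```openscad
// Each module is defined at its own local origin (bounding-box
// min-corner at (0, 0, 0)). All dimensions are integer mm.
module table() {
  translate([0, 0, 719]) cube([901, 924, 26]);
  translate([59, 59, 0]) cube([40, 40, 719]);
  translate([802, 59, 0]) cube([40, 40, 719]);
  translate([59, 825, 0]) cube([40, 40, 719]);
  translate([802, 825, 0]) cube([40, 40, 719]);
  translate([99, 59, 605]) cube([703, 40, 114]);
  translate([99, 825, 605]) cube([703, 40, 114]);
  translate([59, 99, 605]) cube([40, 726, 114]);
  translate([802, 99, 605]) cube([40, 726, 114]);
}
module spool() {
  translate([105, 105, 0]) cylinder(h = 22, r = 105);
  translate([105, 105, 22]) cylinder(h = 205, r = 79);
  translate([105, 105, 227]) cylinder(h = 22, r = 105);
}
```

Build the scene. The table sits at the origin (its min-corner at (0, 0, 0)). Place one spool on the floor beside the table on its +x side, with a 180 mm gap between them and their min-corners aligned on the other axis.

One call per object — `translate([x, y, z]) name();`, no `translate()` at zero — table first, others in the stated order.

table();
translate([1081, 0, 0]) spool();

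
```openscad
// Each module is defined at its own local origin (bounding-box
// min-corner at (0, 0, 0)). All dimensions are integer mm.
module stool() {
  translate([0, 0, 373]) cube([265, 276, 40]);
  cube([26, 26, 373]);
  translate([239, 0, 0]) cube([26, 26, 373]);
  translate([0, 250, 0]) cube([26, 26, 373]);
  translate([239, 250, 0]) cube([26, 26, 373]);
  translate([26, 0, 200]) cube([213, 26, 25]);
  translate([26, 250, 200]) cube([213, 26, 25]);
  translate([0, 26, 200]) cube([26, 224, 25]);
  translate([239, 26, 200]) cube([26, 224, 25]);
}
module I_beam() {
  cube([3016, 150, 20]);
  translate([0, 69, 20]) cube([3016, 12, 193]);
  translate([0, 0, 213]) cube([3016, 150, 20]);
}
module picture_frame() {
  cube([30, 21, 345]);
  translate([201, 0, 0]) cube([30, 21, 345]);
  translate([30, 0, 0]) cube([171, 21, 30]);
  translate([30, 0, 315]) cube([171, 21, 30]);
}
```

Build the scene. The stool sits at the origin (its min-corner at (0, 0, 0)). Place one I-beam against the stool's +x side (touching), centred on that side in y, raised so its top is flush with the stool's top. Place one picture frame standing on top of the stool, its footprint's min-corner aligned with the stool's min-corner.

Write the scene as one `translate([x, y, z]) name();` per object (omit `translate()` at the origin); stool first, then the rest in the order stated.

stool();
translate([265, 63, 180]) I_beam();
translate([0, 0, 413]) picture_frame();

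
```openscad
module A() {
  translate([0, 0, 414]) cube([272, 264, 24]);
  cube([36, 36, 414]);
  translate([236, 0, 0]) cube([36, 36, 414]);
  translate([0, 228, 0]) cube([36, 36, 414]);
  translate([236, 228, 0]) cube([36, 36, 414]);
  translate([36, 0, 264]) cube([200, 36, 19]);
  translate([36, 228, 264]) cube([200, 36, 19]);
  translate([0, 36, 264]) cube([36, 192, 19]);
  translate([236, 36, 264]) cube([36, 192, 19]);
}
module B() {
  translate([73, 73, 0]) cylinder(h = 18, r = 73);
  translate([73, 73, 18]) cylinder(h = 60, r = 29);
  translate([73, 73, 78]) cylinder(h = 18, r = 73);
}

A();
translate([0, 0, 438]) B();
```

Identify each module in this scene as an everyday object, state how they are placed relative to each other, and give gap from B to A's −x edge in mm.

The spool's min-x is at 0; the stool's min-x is 0; gap = 0 mm.

A is a stool. B is a spool. The spool is on top of the stool. The gap from the spool to the stool's −x edge is 0 mm.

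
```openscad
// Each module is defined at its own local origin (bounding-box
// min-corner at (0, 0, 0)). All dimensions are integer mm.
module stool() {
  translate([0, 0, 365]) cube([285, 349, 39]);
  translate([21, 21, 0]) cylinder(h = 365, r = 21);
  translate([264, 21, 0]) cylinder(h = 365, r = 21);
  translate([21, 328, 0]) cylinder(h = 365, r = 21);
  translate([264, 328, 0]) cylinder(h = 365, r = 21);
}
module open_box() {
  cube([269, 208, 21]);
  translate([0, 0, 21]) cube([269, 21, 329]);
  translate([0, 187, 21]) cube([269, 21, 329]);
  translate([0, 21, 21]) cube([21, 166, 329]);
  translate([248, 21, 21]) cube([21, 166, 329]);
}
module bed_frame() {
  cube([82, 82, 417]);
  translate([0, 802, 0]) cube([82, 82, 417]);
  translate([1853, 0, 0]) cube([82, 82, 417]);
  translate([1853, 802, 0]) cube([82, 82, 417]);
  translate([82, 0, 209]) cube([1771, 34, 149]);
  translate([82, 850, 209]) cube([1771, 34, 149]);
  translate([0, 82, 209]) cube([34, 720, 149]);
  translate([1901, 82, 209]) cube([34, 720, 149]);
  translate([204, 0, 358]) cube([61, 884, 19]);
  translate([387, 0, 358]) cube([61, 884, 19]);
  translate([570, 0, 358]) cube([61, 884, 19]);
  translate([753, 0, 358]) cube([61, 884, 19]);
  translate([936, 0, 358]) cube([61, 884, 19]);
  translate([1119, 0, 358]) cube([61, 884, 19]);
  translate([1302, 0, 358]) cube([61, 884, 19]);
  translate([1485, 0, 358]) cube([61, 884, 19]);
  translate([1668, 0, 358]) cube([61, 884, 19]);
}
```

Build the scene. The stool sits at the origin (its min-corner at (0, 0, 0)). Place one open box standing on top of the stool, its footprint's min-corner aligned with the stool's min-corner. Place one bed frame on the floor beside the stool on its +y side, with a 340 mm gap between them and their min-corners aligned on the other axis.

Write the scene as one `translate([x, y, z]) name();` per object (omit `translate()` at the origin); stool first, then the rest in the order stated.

stool();
translate([0, 0, 404]) open_box();
translate([0, 689, 0]) bed_frame();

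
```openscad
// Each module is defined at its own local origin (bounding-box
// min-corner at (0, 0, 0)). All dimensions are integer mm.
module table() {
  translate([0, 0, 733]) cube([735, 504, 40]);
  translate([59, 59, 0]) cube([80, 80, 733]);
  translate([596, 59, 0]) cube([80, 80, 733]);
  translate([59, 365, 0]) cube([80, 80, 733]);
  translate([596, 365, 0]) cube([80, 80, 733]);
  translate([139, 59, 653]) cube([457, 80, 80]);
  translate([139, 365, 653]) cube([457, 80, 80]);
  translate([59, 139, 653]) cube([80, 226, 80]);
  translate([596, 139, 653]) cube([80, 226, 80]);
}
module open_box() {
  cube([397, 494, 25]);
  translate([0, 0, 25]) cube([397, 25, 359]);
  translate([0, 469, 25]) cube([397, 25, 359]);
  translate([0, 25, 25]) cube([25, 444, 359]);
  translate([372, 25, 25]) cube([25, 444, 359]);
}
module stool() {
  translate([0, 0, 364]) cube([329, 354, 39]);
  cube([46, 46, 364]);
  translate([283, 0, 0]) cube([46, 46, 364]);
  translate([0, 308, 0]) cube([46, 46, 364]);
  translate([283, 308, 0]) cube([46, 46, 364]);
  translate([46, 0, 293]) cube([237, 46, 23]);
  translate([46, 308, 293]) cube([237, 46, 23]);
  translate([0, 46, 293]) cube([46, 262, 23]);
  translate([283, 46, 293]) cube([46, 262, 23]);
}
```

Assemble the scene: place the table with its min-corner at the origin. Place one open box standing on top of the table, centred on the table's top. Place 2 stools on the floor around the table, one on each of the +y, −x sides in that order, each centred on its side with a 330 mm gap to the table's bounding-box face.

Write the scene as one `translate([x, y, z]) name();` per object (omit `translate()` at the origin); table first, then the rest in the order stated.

table();
translate([169, 5, 773]) open_box();
translate([203, 834, 0]) stool();
translate([-659, 75, 0]) stool();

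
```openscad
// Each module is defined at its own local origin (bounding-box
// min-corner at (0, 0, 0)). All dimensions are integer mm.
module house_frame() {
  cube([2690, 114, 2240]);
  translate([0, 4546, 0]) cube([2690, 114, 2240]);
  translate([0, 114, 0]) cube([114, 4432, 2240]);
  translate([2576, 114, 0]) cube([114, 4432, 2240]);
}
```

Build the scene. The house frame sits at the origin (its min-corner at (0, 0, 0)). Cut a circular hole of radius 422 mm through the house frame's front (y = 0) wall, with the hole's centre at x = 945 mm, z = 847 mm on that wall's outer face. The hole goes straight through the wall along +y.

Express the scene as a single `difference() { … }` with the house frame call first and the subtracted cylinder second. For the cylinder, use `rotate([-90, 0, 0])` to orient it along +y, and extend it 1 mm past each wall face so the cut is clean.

difference() {
  house_frame();
  translate([945, -1, 847]) rotate([-90, 0, 0]) cylinder(h = 116, r = 422);
}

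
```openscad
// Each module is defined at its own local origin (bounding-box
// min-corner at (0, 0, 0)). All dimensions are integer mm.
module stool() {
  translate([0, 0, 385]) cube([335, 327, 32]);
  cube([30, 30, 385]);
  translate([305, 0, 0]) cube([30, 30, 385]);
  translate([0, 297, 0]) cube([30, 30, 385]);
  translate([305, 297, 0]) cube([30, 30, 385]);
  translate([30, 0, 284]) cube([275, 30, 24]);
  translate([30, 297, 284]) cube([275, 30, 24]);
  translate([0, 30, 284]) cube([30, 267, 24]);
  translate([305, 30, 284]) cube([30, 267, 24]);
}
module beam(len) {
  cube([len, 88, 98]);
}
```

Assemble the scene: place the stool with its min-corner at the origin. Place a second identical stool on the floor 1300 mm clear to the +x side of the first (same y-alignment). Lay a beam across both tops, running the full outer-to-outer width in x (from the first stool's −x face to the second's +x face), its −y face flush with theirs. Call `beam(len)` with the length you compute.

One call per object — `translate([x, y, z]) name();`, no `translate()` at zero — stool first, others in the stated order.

stool();
translate([1635, 0, 0]) stool();
translate([0, 0, 417]) beam(1970);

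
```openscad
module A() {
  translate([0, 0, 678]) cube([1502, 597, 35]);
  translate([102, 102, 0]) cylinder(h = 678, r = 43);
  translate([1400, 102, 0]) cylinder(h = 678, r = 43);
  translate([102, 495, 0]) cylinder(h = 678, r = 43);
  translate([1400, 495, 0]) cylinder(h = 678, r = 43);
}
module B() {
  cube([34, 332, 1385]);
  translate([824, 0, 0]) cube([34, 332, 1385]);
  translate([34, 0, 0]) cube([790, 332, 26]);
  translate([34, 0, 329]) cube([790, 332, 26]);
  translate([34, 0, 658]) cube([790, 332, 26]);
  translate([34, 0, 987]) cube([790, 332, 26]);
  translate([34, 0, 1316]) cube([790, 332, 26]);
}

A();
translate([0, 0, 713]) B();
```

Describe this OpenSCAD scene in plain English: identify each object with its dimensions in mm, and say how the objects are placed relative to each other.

A is a rectangular dining table. The top is 1502×597×35 mm with its upper surface at z = 713 mm. It stands on four round legs of 86 mm diameter, each leg's bounding box inset 59 mm from the nearest pair of top edges, running from the floor to the underside of the top.

B is a bookshelf 858 mm wide overall, 332 mm deep and 1385 mm tall. The two sides are 34 mm thick vertical panels. 5 horizontal shelves of 26 mm thickness span between the inner faces of the sides; the lowest shelf sits on the floor and shelves are stacked with a clear vertical gap of 303 mm between each pair.

The bookshelf is on top of the table.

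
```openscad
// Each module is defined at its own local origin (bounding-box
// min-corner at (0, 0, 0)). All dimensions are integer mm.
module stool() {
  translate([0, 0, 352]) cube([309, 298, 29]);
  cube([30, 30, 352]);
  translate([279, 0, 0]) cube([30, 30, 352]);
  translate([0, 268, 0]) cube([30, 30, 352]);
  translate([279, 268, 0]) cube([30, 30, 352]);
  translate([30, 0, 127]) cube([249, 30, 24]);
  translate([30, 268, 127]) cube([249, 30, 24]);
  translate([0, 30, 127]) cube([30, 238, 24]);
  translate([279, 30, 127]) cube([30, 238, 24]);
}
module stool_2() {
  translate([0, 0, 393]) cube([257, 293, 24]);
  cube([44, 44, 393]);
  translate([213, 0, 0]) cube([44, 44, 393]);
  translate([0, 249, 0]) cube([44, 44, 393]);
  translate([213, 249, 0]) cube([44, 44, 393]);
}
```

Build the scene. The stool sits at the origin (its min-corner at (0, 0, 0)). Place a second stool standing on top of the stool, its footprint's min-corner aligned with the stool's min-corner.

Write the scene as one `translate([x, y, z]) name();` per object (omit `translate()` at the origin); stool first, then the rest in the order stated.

stool();
translate([0, 0, 381]) stool_2();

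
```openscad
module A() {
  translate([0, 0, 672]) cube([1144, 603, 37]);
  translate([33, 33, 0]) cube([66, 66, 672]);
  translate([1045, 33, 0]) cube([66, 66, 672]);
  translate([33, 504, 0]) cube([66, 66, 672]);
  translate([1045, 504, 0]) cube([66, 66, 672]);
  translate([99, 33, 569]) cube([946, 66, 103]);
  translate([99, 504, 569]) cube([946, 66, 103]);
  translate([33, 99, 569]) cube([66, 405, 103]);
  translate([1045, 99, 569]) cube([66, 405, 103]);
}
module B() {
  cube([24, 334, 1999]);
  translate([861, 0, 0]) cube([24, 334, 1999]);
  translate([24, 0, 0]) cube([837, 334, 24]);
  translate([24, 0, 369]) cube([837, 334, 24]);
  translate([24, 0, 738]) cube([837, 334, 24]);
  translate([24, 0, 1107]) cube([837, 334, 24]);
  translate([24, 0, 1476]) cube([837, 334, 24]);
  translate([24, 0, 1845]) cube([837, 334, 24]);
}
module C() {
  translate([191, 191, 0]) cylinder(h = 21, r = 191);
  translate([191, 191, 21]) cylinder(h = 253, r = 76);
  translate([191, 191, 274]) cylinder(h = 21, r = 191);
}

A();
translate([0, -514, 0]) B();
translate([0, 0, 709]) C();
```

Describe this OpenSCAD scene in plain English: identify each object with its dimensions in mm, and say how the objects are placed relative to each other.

A is a rectangular dining table. The top is 1144×603×37 mm with its upper surface at z = 709 mm. It stands on four 66×66 mm square legs, each inset 33 mm from the nearest pair of top edges, running from the floor to the underside of the top. Four apron rails, 66 mm thick and 103 mm tall, run between adjacent legs with their top edges flush with the underside of the top and their outer faces flush with the legs' outer faces.

B is an open bookshelf. Two side panels, each 24 mm thick, 334 mm deep and 1999 mm tall, stand 885 mm apart (outside-to-outside). Between them sit 6 shelves, each 24 mm thick and 334 mm deep, spanning the full gap between the sides. The bottom shelf rests on the floor (its underside at z = 0) and the clear gap between one shelf's top and the next shelf's underside is 345 mm.

C is a spool: two coaxial disc flanges of radius 191 mm and thickness 21 mm, joined by a core cylinder of radius 76 mm and height 253 mm. The lower flange rests on z = 0 and the three cylinders share a vertical axis.

The bookshelf is on the floor beside the table on its −y side. The spool is on top of the table.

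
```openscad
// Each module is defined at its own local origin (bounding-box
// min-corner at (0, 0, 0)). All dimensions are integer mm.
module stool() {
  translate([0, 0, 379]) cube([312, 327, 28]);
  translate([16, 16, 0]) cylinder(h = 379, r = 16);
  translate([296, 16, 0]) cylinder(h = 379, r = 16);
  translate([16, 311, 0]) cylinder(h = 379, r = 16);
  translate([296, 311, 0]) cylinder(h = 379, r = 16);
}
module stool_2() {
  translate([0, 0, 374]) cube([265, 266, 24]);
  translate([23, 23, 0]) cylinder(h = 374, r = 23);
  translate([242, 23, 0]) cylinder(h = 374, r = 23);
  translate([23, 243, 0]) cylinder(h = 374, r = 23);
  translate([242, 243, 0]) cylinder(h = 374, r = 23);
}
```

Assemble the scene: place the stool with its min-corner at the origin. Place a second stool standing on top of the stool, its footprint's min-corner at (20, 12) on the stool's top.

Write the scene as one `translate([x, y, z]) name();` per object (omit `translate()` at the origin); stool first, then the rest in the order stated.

stool();
translate([20, 12, 407]) stool_2();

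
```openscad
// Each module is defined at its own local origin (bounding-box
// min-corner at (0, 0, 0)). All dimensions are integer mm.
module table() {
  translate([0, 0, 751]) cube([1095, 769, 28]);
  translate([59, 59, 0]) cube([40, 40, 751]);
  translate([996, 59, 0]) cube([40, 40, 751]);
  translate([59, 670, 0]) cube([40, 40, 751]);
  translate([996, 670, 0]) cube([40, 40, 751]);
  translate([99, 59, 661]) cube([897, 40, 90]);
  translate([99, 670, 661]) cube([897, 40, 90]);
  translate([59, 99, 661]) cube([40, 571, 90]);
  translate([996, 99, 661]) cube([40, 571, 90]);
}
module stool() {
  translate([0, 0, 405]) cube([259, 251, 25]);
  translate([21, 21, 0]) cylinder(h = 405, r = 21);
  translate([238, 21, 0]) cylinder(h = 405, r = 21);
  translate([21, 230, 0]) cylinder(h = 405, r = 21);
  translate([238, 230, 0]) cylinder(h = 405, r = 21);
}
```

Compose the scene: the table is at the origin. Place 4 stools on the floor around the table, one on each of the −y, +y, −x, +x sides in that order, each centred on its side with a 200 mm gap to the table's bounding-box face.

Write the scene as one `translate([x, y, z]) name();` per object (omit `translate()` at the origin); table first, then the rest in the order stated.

table();
translate([418, -451, 0]) stool();
translate([418, 969, 0]) stool();
translate([-459, 259, 0]) stool();
translate([1295, 259, 0]) stool();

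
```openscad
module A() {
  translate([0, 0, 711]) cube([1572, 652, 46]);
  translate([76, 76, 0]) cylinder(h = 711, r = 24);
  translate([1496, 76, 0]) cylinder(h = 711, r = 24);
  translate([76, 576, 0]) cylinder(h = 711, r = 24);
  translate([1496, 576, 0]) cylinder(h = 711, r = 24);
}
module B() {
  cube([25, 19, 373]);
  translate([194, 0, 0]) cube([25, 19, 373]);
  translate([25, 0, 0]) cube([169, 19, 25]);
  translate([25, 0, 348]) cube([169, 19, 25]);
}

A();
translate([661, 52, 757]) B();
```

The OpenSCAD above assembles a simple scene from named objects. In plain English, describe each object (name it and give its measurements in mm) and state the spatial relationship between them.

A is a table with a 1572×652 mm rectangular top, 46 mm thick, top surface at z = 757 mm, supported by four round legs of 48 mm diameter, each leg's bounding box inset 52 mm from the nearest pair of top edges, running from the floor.

B is a picture frame with a 169×323 mm rectangular opening (x by z) and a uniform 25 mm border on every side. Frame depth is 19 mm along y. It is built from two vertical stiles running the full outside height and two horizontal rails spanning the gap between the stiles.

The picture frame is on top of the table.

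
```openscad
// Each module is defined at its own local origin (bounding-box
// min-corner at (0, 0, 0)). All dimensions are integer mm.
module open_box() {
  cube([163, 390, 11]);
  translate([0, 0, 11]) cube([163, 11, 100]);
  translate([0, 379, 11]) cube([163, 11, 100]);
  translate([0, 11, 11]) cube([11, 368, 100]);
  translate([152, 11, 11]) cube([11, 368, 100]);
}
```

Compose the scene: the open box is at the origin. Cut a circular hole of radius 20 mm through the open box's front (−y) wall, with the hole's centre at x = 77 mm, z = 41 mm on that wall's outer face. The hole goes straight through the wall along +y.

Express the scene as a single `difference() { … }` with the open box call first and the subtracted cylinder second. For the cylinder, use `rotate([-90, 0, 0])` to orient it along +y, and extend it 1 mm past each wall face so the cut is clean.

difference() {
  open_box();
  translate([77, -1, 41]) rotate([-90, 0, 0]) cylinder(h = 13, r = 20);
}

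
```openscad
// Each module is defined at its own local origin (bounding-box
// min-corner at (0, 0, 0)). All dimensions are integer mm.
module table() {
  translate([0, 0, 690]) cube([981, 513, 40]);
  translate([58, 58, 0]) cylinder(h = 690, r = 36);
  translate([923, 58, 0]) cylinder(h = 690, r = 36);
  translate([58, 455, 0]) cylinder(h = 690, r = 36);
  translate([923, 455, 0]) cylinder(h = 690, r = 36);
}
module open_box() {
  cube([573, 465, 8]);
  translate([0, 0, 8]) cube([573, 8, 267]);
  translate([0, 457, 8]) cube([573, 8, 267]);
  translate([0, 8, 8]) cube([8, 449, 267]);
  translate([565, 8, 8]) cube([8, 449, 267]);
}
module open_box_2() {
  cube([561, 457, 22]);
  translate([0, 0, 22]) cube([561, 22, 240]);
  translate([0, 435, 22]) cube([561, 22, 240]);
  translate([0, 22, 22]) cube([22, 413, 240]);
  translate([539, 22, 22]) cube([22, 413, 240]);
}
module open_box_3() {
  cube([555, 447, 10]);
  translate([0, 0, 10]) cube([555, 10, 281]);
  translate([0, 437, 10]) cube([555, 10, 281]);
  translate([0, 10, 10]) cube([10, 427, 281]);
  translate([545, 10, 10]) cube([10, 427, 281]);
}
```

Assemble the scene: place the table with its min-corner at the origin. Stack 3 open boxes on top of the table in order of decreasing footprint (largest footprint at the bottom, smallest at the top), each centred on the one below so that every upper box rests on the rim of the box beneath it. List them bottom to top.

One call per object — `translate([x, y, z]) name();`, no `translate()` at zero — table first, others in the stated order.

table();
translate([204, 24, 730]) open_box();
translate([210, 28, 1005]) open_box_2();
translate([213, 33, 1267]) open_box_3();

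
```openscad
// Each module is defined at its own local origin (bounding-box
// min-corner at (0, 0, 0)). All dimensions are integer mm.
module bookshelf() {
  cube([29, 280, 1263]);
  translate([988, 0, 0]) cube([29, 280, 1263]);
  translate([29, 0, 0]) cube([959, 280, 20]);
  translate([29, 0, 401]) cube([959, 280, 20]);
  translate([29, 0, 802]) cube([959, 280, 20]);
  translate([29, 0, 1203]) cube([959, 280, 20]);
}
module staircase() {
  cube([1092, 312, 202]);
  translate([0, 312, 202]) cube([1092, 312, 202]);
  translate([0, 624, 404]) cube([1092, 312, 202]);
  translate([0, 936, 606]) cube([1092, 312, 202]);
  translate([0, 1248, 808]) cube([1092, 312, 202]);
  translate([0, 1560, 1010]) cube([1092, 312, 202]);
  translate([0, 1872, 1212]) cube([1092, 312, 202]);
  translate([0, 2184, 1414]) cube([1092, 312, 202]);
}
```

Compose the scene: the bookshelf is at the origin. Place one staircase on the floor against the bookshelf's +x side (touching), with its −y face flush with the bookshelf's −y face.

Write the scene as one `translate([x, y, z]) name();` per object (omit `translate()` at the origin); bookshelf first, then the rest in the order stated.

bookshelf();
translate([1017, 0, 0]) staircase();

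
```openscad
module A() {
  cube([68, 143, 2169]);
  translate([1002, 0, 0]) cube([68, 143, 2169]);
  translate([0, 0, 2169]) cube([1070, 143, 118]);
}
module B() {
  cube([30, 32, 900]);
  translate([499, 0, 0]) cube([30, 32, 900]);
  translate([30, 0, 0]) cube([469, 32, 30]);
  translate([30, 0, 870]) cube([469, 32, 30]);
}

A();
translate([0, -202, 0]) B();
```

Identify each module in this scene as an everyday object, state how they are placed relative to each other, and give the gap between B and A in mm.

A is a door frame. B is a picture frame. The picture frame is on the floor beside the door frame on its −y side. The gap between the picture frame and the door frame is 170 mm.

The picture frame's nearest face is 170 mm from the door frame's −y face.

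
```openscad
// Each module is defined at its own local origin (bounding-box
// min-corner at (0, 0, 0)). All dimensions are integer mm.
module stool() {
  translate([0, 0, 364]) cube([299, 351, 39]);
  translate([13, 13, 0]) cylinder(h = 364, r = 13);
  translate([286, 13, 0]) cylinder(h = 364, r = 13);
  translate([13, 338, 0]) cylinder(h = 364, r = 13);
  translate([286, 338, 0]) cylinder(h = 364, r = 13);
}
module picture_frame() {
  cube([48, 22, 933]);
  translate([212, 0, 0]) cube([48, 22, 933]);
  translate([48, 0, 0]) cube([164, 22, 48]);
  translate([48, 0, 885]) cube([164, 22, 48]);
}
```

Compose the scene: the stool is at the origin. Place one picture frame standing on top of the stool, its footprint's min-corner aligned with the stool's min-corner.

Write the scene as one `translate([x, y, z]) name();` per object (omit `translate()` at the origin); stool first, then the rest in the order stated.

stool();
translate([0, 0, 403]) picture_frame();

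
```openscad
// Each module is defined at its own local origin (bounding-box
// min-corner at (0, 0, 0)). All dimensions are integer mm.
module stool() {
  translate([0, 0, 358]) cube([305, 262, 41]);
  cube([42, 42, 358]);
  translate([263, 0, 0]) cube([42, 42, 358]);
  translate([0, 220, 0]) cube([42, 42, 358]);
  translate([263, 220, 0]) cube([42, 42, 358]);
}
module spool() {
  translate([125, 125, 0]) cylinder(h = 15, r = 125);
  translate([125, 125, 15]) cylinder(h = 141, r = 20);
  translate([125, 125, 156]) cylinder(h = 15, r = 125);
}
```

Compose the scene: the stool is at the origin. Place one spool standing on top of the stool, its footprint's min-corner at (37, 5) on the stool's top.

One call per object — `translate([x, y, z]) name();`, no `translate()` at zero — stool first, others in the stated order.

stool();
translate([37, 5, 399]) spool();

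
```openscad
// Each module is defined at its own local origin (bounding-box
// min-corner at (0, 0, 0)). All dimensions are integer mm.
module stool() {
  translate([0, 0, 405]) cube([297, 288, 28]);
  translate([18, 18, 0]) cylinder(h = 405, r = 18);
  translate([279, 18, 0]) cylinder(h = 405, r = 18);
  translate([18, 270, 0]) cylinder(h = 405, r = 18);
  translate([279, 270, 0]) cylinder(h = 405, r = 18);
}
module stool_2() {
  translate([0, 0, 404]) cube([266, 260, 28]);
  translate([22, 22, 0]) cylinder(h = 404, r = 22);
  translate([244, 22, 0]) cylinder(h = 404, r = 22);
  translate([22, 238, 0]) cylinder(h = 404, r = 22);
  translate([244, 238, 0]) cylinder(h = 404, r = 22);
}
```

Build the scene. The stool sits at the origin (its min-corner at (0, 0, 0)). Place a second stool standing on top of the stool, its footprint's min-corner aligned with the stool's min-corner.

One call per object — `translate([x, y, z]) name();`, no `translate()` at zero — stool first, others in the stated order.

stool();
translate([0, 0, 433]) stool_2();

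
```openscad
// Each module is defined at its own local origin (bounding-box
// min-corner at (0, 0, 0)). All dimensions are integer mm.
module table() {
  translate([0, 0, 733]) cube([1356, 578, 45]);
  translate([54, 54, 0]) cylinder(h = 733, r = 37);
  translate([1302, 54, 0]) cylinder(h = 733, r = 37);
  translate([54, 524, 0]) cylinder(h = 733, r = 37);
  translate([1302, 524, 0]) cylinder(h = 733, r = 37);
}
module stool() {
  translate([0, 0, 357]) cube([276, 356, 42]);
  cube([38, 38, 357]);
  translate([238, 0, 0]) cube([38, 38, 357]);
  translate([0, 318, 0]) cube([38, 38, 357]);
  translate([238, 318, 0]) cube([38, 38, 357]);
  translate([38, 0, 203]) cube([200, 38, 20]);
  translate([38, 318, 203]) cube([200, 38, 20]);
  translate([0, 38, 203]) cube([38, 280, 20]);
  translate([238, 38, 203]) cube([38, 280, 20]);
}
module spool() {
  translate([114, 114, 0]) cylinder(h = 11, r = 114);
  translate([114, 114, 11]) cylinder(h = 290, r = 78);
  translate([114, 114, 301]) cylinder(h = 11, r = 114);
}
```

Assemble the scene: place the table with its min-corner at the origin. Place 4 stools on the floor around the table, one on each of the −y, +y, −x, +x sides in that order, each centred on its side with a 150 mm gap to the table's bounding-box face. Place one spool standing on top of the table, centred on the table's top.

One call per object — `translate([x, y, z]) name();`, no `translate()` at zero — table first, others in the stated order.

table();
translate([540, -506, 0]) stool();
translate([540, 728, 0]) stool();
translate([-426, 111, 0]) stool();
translate([1506, 111, 0]) stool();
translate([564, 175, 778]) spool();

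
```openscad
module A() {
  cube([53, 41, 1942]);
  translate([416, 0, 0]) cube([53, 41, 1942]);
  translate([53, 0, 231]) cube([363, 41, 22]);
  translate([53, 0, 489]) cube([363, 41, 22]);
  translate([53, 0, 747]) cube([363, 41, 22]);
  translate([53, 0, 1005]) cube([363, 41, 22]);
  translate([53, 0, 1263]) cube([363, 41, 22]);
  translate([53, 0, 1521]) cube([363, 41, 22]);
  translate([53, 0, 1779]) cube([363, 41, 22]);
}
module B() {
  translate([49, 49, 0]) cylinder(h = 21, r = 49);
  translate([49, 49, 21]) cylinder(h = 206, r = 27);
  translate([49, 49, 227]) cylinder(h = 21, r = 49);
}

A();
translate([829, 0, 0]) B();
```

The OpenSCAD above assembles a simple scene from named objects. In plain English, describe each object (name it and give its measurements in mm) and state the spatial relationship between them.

A is a wooden ladder with two side rails of 53×41 mm section and 1942 mm height, set 469 mm apart overall. Between them run 7 rectangular rungs (41 mm deep, 22 mm thick), front faces flush with the rails' −y face. The bottom of the first rung is 231 mm above the floor and each subsequent rung is 258 mm higher than the one below.

B is a spool: two coaxial disc flanges of radius 49 mm and thickness 21 mm, joined by a core cylinder of radius 27 mm and height 206 mm. The lower flange rests on z = 0 and the three cylinders share a vertical axis.

The spool is on the floor beside the ladder on its +x side.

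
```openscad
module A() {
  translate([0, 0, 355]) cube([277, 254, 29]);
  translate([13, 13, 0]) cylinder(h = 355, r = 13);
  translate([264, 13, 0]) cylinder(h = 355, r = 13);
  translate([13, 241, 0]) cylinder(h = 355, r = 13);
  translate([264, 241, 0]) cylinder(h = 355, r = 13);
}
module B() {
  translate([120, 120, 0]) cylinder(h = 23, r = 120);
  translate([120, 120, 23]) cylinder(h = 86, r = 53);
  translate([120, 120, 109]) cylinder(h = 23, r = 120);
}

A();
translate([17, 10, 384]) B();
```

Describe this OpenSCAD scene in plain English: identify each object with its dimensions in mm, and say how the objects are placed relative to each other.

A is a simple wooden stool: a rectangular seat 277 mm (x) by 254 mm (y), 29 mm thick, top face at z = 384 mm, on four round legs, each 26 mm in diameter. The legs rest on z = 0, each leg's axis is inset half a diameter from the nearest pair of seat edges (so the leg's bounding box is flush with the corner).

B is a spool: two coaxial disc flanges of radius 120 mm and thickness 23 mm, joined by a core cylinder of radius 53 mm and height 86 mm. The lower flange rests on z = 0 and the three cylinders share a vertical axis.

The spool is on top of the stool.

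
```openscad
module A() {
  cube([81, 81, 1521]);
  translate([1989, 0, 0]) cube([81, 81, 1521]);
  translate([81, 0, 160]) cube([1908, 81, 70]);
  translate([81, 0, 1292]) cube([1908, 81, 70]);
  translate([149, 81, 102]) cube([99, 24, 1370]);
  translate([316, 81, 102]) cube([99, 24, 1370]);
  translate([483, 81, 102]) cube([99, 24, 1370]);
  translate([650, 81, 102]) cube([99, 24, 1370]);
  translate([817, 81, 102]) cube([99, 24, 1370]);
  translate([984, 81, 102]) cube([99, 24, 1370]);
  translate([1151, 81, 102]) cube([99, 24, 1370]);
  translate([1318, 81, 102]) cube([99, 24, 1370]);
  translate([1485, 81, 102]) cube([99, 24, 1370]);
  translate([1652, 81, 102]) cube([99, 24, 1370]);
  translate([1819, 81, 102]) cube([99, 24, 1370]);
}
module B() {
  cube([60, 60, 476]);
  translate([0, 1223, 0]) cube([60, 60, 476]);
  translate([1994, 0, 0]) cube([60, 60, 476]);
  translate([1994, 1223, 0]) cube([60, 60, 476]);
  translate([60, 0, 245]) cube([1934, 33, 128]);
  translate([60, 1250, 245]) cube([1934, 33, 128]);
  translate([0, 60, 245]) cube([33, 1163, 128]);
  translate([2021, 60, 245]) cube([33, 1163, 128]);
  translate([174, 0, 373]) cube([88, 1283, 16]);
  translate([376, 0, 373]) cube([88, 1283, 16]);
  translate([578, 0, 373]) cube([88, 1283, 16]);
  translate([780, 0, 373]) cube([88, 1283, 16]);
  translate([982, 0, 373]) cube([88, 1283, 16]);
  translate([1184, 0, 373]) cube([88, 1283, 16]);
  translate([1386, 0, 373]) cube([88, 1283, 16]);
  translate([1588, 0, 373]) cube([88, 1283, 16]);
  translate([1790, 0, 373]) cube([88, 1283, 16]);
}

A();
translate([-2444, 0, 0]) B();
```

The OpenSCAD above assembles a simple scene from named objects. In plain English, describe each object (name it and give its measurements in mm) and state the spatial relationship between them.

A is a fence section. Two 81×81 mm posts, 1521 mm tall, stand on the floor with a clear span of 1908 mm between their inner faces. Two horizontal rails of 81×70 mm section span the gap between the posts with their undersides at z = 160 mm and z = 1292 mm, flush with the posts' −y face. 11 pickets, each 99 mm wide, 24 mm thick and 1370 mm tall, are fixed to the +y face of the rails with their bottoms at z = 102 mm, evenly spaced across the span with equal gaps (rounded down to the nearest mm) at the −x end and between each pair — any rounding remainder accumulates at the +x end.

B is a bed frame 2054 mm long (x) by 1283 mm wide (y). Four 60×60 mm corner posts, 476 mm tall, at the corners of the footprint. Four rails of 33 mm thickness and 128 mm height run between adjacent posts with their undersides at z = 245 mm, their outer faces flush with the outside of the frame (the two x-running rails run between the posts' inner faces; the two y-running rails run between the posts' inner faces). 9 slats, each 88 mm wide (x) and 16 mm thick, lie across the top of the two x-running rails, running the full 1283 mm width of the frame in y; the slats are evenly spaced along x between the inner faces of the end posts with equal gaps (rounded down to the nearest mm) at the −x end and between each pair — any rounding remainder accumulates at the +x end.

The bed frame is on the floor beside the fence section on its −x side.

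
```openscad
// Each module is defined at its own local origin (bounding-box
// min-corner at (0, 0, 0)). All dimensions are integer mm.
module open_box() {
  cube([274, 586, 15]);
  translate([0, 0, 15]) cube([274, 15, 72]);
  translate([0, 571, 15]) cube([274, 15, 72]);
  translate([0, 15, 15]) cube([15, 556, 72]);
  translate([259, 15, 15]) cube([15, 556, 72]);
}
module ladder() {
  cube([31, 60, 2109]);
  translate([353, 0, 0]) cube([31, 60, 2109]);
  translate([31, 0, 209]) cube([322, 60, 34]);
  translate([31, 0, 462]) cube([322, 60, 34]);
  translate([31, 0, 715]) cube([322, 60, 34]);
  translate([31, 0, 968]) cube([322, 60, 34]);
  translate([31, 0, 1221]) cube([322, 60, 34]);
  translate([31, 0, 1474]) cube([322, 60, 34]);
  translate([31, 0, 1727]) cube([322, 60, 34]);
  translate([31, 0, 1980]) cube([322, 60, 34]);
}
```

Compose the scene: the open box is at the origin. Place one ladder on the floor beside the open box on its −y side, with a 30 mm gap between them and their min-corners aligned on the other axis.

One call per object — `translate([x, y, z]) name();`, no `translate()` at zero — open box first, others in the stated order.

open_box();
translate([0, -90, 0]) ladder();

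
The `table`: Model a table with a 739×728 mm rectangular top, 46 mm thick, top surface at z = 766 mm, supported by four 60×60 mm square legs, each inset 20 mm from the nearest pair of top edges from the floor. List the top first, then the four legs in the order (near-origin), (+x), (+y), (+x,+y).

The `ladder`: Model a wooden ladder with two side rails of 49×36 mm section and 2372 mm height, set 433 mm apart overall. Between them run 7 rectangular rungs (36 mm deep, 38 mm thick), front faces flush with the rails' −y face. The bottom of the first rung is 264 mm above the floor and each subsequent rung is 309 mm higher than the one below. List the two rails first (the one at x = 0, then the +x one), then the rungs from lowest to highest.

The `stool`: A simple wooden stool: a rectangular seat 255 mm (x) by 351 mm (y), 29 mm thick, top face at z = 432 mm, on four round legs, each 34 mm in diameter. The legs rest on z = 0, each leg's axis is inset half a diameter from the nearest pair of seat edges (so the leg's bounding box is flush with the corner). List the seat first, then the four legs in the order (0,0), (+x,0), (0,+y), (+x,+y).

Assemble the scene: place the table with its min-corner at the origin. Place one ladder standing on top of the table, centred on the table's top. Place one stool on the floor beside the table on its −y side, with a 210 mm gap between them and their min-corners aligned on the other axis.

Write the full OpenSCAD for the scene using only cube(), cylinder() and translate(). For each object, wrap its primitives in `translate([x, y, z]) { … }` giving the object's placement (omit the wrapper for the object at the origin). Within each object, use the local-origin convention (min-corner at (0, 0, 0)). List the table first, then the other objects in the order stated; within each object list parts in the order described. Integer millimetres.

translate([0, 0, 720]) cube([739, 728, 46]);
translate([20, 20, 0]) cube([60, 60, 720]);
translate([659, 20, 0]) cube([60, 60, 720]);
translate([20, 648, 0]) cube([60, 60, 720]);
translate([659, 648, 0]) cube([60, 60, 720]);
translate([153, 346, 766]) {
  cube([49, 36, 2372]);
  translate([384, 0, 0]) cube([49, 36, 2372]);
  translate([49, 0, 264]) cube([335, 36, 38]);
  translate([49, 0, 573]) cube([335, 36, 38]);
  translate([49, 0, 882]) cube([335, 36, 38]);
  translate([49, 0, 1191]) cube([335, 36, 38]);
  translate([49, 0, 1500]) cube([335, 36, 38]);
  translate([49, 0, 1809]) cube([335, 36, 38]);
  translate([49, 0, 2118]) cube([335, 36, 38]);
}
translate([0, -561, 0]) {
  translate([0, 0, 403]) cube([255, 351, 29]);
  translate([17, 17, 0]) cylinder(h = 403, r = 17);
  translate([238, 17, 0]) cylinder(h = 403, r = 17);
  translate([17, 334, 0]) cylinder(h = 403, r = 17);
  translate([238, 334, 0]) cylinder(h = 403, r = 17);
}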